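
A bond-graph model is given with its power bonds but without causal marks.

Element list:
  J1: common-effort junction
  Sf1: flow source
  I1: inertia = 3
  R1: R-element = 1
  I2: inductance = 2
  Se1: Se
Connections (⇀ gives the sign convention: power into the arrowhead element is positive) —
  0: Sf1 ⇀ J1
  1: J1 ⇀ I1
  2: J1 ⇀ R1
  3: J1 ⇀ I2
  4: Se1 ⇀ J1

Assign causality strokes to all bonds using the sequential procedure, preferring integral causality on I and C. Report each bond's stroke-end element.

b0 →Sf1
b1 →I1
b2 →R1
b3 →I2
b4 →J1

b0 |Sf1  (source Sf1 imposes f)
b4 |J1  (Se1 (Se) sets effort on bond)
b1 |I1  (J1 effort already set via bond 4)
b2 |R1  (common-e at J1 fixed by 4)
b3 |I2  (0-jn J1 has e-setter on 4)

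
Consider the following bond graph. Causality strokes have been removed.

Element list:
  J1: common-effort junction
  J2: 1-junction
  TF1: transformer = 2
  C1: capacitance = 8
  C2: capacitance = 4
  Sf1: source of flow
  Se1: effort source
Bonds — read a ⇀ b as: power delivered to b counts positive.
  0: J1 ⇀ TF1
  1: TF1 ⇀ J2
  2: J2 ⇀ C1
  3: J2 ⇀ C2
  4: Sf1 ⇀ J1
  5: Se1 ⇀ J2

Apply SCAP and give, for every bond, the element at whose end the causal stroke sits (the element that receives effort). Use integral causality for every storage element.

bond 0 stroke at J1
bond 1 stroke at TF1
bond 2 stroke at J2
bond 3 stroke at J2
bond 4 stroke at Sf1
bond 5 stroke at J2

bond 4 →Sf1  (Sf1: flow source, stroke at near end)
bond 5 →J2  (Se1 (Se) sets effort on bond)
bond 0 →J1  (J1: last free bond brings effort in)
bond 1 →TF1  (TF1: transformer flips bond 0)
bond 2 →J2  (1-jn J2 has f-setter on 1)
bond 3 →J2  (1-jn J2 has f-setter on 1)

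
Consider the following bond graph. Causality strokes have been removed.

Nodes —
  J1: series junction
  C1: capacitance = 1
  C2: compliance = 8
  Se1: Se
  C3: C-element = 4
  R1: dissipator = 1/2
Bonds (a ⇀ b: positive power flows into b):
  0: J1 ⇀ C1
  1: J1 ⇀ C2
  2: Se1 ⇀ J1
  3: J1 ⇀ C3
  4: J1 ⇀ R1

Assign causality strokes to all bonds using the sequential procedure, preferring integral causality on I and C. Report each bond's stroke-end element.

#2 |J1  (source Se1 imposes e)
#0 |J1  (prefer integral on C1)
#1 |J1  (C2: C, integral causality)
#3 |J1  (C3: C, integral causality)
#4 |R1  (only one flow-in slot at J1)

b0 |J1
b1 |J1
b2 |J1
b3 |J1
b4 |R1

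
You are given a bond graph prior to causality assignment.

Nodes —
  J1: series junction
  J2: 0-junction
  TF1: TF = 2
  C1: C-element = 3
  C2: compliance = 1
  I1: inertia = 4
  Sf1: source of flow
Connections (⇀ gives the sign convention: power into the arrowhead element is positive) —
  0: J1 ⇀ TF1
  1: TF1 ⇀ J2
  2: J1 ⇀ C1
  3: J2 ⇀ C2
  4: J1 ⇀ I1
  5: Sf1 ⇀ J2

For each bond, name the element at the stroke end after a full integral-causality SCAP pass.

β5 |Sf1  (Sf1 (Sf) sets flow on bond)
β2 |J1  (C1 outputs effort q/C1)
β3 |J2  (C2 integral (e out))
β1 |TF1  (common-e at J2 fixed by 3)
β0 |J1  (TF TF1: opposite of bond 1)
β4 |I1  (closing 1-jn rule on J1)

β0 stroke→J1
β1 stroke→TF1
β2 stroke→J1
β3 stroke→J2
β4 stroke→I1
β5 stroke→Sf1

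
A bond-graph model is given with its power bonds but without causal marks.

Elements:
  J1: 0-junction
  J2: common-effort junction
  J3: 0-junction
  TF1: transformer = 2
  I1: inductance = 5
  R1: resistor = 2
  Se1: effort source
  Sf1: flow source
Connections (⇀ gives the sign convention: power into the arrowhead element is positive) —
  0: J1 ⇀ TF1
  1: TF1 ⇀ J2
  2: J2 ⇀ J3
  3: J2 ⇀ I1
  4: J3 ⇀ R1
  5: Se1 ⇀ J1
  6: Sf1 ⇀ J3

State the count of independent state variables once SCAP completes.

1  (I1 all integral)

bond 5 stroke at J1  (Se1 fixes effort; stroke away)
bond 6 stroke at Sf1  (Sf1: flow source, stroke at near end)
bond 0 stroke at TF1  (0-jn J1 has e-setter on 5)
bond 1 stroke at J2  (TF1 one-in-one-out from 0)
bond 2 stroke at J3  (J2 effort already set via bond 1)
bond 3 stroke at I1  (common-e at J2 fixed by 1)
bond 4 stroke at R1  (J3: bond 2 brought effort, rest push out)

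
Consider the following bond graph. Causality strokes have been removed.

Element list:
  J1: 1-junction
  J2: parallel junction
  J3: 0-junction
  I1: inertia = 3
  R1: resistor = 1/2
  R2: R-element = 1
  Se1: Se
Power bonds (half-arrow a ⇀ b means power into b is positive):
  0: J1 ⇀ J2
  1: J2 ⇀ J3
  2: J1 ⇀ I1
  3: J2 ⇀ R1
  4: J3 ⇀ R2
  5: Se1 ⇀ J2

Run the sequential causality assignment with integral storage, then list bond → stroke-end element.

#5 |J2  (source Se1 imposes e)
#0 |J1  (J2: bond 5 brought effort, rest push out)
#1 |J3  (J2 effort already set via bond 5)
#3 |R1  (J2 effort already set via bond 5)
#4 |R2  (0-jn J3 has e-setter on 1)
#2 |I1  (only one flow-in slot at J1)

β0 stroke at J1
β1 stroke at J3
β2 stroke at I1
β3 stroke at R1
β4 stroke at R2
β5 stroke at J2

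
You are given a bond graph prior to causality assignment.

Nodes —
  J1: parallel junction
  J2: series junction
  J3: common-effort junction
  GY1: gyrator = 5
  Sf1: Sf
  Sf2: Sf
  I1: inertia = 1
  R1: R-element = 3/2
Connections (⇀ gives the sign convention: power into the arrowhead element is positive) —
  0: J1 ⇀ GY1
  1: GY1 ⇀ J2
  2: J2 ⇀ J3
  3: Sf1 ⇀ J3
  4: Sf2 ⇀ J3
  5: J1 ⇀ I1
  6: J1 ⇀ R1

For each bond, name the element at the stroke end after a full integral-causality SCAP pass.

β0 →J1
β1 →J2
β2 →J3
β3 →Sf1
β4 →Sf2
β5 →I1
β6 →R1

bond 3 stroke→Sf1  (Sf1 (Sf) sets flow on bond)
bond 4 stroke→Sf2  (Sf2 (Sf) sets flow on bond)
bond 2 stroke→J3  (only one effort-in slot at J3)
bond 1 stroke→J2  (common-f at J2 fixed by 2)
bond 0 stroke→J1  (through GY1, causality inverts; strokes same side of GY1)
bond 5 stroke→I1  (common-e at J1 fixed by 0)
bond 6 stroke→R1  (J1 effort already set via bond 0)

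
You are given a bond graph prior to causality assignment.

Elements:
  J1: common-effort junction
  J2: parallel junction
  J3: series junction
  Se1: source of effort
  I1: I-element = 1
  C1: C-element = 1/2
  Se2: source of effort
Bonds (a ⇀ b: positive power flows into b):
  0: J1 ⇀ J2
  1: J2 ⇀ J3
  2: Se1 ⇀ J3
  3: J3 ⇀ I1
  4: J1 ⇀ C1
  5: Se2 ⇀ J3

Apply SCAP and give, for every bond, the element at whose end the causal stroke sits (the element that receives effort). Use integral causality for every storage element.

β2 |J3  (Se1: effort source, stroke at far end)
β5 |J3  (source Se2 imposes e)
β3 |I1  (prefer integral on I1)
β1 |J3  (1-jn J3 has f-setter on 3)
β0 |J2  (J2 needs exactly one e-in)
β4 |J1  (only one effort-in slot at J1)

bond 0 stroke at J2
bond 1 stroke at J3
bond 2 stroke at J3
bond 3 stroke at I1
bond 4 stroke at J1
bond 5 stroke at J3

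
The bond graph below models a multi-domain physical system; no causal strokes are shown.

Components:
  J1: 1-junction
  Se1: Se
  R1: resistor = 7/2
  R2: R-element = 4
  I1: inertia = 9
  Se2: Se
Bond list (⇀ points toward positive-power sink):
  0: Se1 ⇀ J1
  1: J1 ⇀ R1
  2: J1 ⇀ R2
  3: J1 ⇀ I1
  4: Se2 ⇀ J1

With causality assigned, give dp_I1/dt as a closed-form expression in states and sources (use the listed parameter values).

dp_I1/dt = E_Se1 + E_Se2 - 5*p_I1/6

bond 0 |J1  (Se1 (Se) sets effort on bond)
bond 4 |J1  (source Se2 imposes e)
bond 3 |I1  (I1: I, integral causality)
bond 1 |J1  (J1: bond 3 brought flow, rest push out)
bond 2 |J1  (1-jn J1 has f-setter on 3)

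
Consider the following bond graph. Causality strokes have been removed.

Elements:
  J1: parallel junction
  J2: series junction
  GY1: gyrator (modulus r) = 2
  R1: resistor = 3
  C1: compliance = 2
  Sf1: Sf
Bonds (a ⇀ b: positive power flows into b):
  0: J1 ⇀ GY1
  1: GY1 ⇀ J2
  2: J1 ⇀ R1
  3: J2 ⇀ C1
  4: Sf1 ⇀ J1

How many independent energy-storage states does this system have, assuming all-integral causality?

1  (C1 all integral)

b4 stroke at Sf1  (source Sf1 imposes f)
b3 stroke at J2  (C1: C, integral causality)
b1 stroke at GY1  (J2 needs exactly one f-in)
b0 stroke at GY1  (GY1: gyrator matches bond 1)
b2 stroke at J1  (only one effort-in slot at J1)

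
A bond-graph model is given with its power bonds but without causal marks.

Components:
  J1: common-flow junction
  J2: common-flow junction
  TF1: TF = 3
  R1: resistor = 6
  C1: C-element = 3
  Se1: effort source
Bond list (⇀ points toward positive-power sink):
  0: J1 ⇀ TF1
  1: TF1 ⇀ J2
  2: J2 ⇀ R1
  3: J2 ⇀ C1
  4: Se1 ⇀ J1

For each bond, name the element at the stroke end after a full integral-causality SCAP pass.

β4 stroke at J1  (source Se1 imposes e)
β0 stroke at TF1  (J1 needs exactly one f-in)
β1 stroke at J2  (TF TF1: opposite of bond 0)
β3 stroke at J2  (C1: C, integral causality)
β2 stroke at R1  (J2: last free bond brings flow in)

bond 0 stroke at TF1
bond 1 stroke at J2
bond 2 stroke at R1
bond 3 stroke at J2
bond 4 stroke at J1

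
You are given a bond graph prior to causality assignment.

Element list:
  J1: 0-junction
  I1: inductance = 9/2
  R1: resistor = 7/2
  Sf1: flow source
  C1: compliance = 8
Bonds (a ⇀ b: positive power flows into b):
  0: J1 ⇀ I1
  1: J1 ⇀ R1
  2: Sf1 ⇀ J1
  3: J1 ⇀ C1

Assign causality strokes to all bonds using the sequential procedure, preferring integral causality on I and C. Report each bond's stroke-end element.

#0 stroke→I1
#1 stroke→R1
#2 stroke→Sf1
#3 stroke→J1

b2 stroke at Sf1  (Sf1: flow source, stroke at near end)
b0 stroke at I1  (prefer integral on I1)
b3 stroke at J1  (prefer integral on C1)
b1 stroke at R1  (J1: bond 3 brought effort, rest push out)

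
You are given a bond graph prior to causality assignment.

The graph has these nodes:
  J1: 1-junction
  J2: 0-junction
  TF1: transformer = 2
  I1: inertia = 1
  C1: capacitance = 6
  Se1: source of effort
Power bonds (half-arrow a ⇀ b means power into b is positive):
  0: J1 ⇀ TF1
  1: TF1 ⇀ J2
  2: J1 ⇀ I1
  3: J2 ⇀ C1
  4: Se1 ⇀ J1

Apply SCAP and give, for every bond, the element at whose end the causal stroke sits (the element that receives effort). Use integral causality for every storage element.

b0 stroke at J1
b1 stroke at TF1
b2 stroke at I1
b3 stroke at J2
b4 stroke at J1

β4 →J1  (source Se1 imposes e)
β2 →I1  (prefer integral on I1)
β0 →J1  (J1 flow already set via bond 2)
β1 →TF1  (through TF1, causality passes straight; one stroke at TF1)
β3 →J2  (closing 0-jn rule on J2)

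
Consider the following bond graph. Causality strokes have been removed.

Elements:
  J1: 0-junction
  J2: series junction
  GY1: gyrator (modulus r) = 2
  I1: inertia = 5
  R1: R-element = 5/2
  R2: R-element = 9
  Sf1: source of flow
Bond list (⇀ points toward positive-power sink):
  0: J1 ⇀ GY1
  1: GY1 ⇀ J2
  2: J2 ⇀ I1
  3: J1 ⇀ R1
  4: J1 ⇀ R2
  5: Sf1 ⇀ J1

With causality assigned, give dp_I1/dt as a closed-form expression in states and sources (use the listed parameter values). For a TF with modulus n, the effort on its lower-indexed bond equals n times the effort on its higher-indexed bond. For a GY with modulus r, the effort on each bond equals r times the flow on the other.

b5 |Sf1  (source Sf1 imposes f)
b2 |I1  (I1 outputs flow p/I1)
b1 |J2  (1-jn J2 has f-setter on 2)
b0 |J1  (GY GY1: same side as bond 1)
b3 |R1  (common-e at J1 fixed by 0)
b4 |R2  (J1: bond 0 brought effort, rest push out)

dp_I1/dt = 2*F_Sf1 - 92*p_I1/225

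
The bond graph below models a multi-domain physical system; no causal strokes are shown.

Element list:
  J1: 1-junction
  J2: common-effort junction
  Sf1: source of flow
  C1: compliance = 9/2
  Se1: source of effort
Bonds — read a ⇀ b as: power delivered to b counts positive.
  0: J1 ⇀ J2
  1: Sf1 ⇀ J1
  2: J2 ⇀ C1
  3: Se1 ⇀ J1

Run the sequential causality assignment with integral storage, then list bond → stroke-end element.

β1 stroke→Sf1  (Sf1: flow source, stroke at near end)
β3 stroke→J1  (Se1 fixes effort; stroke away)
β0 stroke→J1  (J1: bond 1 brought flow, rest push out)
β2 stroke→J2  (J2: last free bond brings effort in)

#0 →J1
#1 →Sf1
#2 →J2
#3 →J1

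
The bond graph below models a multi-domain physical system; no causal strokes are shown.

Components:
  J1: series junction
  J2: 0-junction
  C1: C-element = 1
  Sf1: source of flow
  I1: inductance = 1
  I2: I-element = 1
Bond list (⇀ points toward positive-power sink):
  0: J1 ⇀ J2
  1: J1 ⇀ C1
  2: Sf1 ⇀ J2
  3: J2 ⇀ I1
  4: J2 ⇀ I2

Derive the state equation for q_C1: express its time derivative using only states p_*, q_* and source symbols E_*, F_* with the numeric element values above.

b2 stroke→Sf1  (source Sf1 imposes f)
b1 stroke→J1  (C1 outputs effort q/C1)
b0 stroke→J2  (only one flow-in slot at J1)
b3 stroke→I1  (common-e at J2 fixed by 0)
b4 stroke→I2  (0-jn J2 has e-setter on 0)

dq_C1/dt = -F_Sf1 + p_I1 + p_I2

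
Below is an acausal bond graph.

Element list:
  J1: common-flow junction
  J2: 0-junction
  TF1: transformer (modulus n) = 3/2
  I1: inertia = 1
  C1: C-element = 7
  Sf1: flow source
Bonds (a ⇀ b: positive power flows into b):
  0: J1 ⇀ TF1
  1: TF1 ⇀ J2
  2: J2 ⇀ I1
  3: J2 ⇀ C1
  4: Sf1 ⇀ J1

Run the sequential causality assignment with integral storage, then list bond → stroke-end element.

#0 stroke→J1
#1 stroke→TF1
#2 stroke→I1
#3 stroke→J2
#4 stroke→Sf1

b4 stroke→Sf1  (Sf1 fixes flow; stroke at Sf1)
b0 stroke→J1  (1-jn J1 has f-setter on 4)
b1 stroke→TF1  (TF1 one-in-one-out from 0)
b2 stroke→I1  (I1 outputs flow p/I1)
b3 stroke→J2  (closing 0-jn rule on J2)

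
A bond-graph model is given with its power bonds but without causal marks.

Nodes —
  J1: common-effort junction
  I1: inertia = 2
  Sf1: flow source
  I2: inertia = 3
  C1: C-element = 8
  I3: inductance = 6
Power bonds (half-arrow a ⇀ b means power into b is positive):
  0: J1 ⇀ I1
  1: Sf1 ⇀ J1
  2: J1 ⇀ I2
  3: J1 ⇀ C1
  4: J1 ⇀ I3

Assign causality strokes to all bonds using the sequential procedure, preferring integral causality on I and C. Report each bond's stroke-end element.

bond 0 |I1
bond 1 |Sf1
bond 2 |I2
bond 3 |J1
bond 4 |I3

b1 stroke at Sf1  (source Sf1 imposes f)
b0 stroke at I1  (prefer integral on I1)
b2 stroke at I2  (I2 integral (f out))
b3 stroke at J1  (C1: C, integral causality)
b4 stroke at I3  (J1 effort already set via bond 3)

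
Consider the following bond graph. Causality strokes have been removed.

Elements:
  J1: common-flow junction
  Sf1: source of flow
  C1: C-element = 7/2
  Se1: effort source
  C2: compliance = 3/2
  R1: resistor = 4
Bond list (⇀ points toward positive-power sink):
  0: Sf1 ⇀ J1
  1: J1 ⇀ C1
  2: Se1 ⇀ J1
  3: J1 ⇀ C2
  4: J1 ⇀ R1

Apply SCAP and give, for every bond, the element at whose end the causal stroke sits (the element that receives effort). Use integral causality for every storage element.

β0 |Sf1  (source Sf1 imposes f)
β2 |J1  (Se1: effort source, stroke at far end)
β1 |J1  (J1: bond 0 brought flow, rest push out)
β3 |J1  (1-jn J1 has f-setter on 0)
β4 |J1  (1-jn J1 has f-setter on 0)

β0 →Sf1
β1 →J1
β2 →J1
β3 →J1
β4 →J1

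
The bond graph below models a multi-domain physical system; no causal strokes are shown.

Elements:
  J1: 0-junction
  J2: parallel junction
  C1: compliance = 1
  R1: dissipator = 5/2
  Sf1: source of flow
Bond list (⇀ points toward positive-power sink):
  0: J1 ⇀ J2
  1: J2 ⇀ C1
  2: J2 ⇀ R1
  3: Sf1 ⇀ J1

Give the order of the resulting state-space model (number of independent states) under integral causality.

#3 →Sf1  (Sf1 fixes flow; stroke at Sf1)
#0 →J1  (J1: last free bond brings effort in)
#1 →J2  (C1 outputs effort q/C1)
#2 →R1  (common-e at J2 fixed by 1)

1  (C1 all integral)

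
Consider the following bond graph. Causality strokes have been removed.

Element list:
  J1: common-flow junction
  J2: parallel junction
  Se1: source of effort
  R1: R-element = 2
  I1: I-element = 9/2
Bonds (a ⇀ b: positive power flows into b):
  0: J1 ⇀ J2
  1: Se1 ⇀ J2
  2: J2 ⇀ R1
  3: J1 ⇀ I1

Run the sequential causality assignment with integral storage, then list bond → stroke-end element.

b0 →J1
b1 →J2
b2 →R1
b3 →I1

#1 stroke at J2  (Se1 (Se) sets effort on bond)
#0 stroke at J1  (common-e at J2 fixed by 1)
#2 stroke at R1  (0-jn J2 has e-setter on 1)
#3 stroke at I1  (closing 1-jn rule on J1)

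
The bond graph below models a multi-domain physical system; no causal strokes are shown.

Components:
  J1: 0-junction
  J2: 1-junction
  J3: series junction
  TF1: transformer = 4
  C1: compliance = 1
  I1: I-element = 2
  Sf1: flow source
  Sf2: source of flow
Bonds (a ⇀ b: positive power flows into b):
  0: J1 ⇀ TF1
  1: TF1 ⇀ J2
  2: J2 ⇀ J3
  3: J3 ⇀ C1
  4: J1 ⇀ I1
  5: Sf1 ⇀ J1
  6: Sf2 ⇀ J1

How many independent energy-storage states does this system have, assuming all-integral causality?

2  (C1, I1 all integral)

#5 →Sf1  (Sf1 fixes flow; stroke at Sf1)
#6 →Sf2  (Sf2 fixes flow; stroke at Sf2)
#3 →J3  (C1: C, integral causality)
#2 →J2  (closing 1-jn rule on J3)
#1 →TF1  (J2 needs exactly one f-in)
#0 →J1  (TF1: transformer flips bond 1)
#4 →I1  (common-e at J1 fixed by 0)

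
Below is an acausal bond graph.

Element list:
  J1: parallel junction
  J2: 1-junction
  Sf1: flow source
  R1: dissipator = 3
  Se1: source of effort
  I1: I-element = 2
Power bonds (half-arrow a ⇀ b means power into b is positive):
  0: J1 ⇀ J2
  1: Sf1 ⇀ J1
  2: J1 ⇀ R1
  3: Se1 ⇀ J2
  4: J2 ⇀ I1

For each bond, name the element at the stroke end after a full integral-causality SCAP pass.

bond 1 →Sf1  (Sf1 fixes flow; stroke at Sf1)
bond 3 →J2  (Se1: effort source, stroke at far end)
bond 4 →I1  (I1 integral (f out))
bond 0 →J2  (1-jn J2 has f-setter on 4)
bond 2 →J1  (only one effort-in slot at J1)

b0 stroke→J2
b1 stroke→Sf1
b2 stroke→J1
b3 stroke→J2
b4 stroke→I1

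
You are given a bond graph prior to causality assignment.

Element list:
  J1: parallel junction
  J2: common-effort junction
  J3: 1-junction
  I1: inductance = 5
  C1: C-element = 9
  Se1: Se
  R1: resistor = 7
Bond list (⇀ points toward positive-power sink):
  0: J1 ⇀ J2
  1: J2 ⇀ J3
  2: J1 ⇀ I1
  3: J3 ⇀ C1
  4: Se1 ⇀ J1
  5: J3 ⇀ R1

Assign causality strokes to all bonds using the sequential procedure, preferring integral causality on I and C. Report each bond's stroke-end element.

bond 0 →J2
bond 1 →J3
bond 2 →I1
bond 3 →J3
bond 4 →J1
bond 5 →R1

bond 4 |J1  (source Se1 imposes e)
bond 0 |J2  (J1 effort already set via bond 4)
bond 2 |I1  (0-jn J1 has e-setter on 4)
bond 1 |J3  (J2: bond 0 brought effort, rest push out)
bond 3 |J3  (C1 integral (e out))
bond 5 |R1  (only one flow-in slot at J3)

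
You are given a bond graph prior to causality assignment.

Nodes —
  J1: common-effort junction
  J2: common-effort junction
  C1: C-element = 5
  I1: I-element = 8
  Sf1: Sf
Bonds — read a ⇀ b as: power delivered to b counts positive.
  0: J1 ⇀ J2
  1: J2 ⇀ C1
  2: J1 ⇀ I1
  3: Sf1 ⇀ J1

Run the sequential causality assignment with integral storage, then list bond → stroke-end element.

b3 |Sf1  (Sf1 (Sf) sets flow on bond)
b1 |J2  (C1: C, integral causality)
b0 |J1  (common-e at J2 fixed by 1)
b2 |I1  (J1 effort already set via bond 0)

#0 stroke→J1
#1 stroke→J2
#2 stroke→I1
#3 stroke→Sf1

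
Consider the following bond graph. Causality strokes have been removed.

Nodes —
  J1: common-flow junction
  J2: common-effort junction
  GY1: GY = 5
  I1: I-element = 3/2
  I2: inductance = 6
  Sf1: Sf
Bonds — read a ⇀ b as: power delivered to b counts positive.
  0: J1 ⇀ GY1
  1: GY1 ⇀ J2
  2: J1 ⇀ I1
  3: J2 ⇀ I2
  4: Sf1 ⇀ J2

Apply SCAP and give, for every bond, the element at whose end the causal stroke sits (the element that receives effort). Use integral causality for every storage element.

bond 0 stroke at J1
bond 1 stroke at J2
bond 2 stroke at I1
bond 3 stroke at I2
bond 4 stroke at Sf1

#4 stroke at Sf1  (Sf1 (Sf) sets flow on bond)
#2 stroke at I1  (I1 integral (f out))
#0 stroke at J1  (common-f at J1 fixed by 2)
#1 stroke at J2  (GY1: gyrator matches bond 0)
#3 stroke at I2  (0-jn J2 has e-setter on 1)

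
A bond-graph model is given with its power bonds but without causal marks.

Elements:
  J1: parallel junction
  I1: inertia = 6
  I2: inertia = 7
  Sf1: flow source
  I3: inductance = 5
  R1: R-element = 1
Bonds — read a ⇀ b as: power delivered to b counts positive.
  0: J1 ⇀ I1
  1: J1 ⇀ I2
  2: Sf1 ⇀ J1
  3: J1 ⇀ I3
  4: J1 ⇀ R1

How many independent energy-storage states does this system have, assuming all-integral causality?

3  (I1, I2, I3 all integral)

b2 →Sf1  (Sf1: flow source, stroke at near end)
b0 →I1  (I1 integral (f out))
b1 →I2  (I2: I, integral causality)
b3 →I3  (I3 integral (f out))
b4 →J1  (only one effort-in slot at J1)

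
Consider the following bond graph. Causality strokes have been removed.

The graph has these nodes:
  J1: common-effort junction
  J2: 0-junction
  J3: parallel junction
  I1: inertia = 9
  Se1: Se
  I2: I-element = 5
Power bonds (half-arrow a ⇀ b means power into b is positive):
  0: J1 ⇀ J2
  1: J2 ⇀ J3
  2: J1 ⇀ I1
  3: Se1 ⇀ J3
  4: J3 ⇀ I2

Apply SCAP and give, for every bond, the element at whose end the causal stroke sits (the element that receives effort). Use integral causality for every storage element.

b3 stroke→J3  (Se1: effort source, stroke at far end)
b1 stroke→J2  (J3: bond 3 brought effort, rest push out)
b4 stroke→I2  (J3 effort already set via bond 3)
b0 stroke→J1  (0-jn J2 has e-setter on 1)
b2 stroke→I1  (0-jn J1 has e-setter on 0)

b0 stroke at J1
b1 stroke at J2
b2 stroke at I1
b3 stroke at J3
b4 stroke at I2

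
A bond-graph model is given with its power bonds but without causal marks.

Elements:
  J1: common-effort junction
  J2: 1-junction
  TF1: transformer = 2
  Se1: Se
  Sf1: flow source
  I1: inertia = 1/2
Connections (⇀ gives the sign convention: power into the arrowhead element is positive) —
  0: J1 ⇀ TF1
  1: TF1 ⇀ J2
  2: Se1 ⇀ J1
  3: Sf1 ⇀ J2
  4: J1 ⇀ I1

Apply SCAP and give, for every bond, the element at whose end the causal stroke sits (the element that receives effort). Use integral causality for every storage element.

b0 |TF1
b1 |J2
b2 |J1
b3 |Sf1
b4 |I1

#2 stroke→J1  (Se1 (Se) sets effort on bond)
#3 stroke→Sf1  (source Sf1 imposes f)
#0 stroke→TF1  (J1: bond 2 brought effort, rest push out)
#4 stroke→I1  (J1: bond 2 brought effort, rest push out)
#1 stroke→J2  (1-jn J2 has f-setter on 3)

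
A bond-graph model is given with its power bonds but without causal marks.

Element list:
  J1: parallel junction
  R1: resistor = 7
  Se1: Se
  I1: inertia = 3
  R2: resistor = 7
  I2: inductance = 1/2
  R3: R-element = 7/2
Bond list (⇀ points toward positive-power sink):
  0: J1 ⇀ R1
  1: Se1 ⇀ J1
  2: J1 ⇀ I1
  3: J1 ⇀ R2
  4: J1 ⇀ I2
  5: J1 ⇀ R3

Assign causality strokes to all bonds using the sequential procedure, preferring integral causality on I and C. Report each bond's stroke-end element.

b1 |J1  (source Se1 imposes e)
b0 |R1  (J1: bond 1 brought effort, rest push out)
b2 |I1  (J1 effort already set via bond 1)
b3 |R2  (J1 effort already set via bond 1)
b4 |I2  (common-e at J1 fixed by 1)
b5 |R3  (J1 effort already set via bond 1)

b0 →R1
b1 →J1
b2 →I1
b3 →R2
b4 →I2
b5 →R3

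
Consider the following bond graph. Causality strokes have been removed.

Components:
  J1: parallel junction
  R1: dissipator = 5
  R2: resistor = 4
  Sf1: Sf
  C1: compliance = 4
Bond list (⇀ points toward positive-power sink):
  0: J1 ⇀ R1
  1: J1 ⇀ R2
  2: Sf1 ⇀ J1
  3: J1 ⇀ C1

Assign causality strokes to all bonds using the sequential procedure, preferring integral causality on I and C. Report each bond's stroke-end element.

#2 |Sf1  (source Sf1 imposes f)
#3 |J1  (C1 outputs effort q/C1)
#0 |R1  (0-jn J1 has e-setter on 3)
#1 |R2  (common-e at J1 fixed by 3)

#0 stroke→R1
#1 stroke→R2
#2 stroke→Sf1
#3 stroke→J1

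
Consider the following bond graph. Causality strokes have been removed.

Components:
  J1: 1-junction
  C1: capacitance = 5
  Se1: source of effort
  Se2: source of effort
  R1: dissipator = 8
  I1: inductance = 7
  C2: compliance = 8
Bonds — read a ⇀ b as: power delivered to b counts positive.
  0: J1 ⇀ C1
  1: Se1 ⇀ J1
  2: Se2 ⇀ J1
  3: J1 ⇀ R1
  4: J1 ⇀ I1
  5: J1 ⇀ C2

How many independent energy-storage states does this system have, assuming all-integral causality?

3  (C1, C2, I1 all integral)

bond 1 →J1  (Se1 fixes effort; stroke away)
bond 2 →J1  (Se2: effort source, stroke at far end)
bond 0 →J1  (C1: C, integral causality)
bond 4 →I1  (prefer integral on I1)
bond 3 →J1  (J1: bond 4 brought flow, rest push out)
bond 5 →J1  (common-f at J1 fixed by 4)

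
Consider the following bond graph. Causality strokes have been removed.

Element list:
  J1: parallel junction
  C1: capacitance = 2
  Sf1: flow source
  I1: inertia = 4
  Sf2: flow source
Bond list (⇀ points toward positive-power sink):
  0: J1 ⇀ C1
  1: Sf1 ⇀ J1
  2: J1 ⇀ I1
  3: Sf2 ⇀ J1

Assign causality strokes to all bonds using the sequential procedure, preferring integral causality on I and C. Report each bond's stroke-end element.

#1 stroke at Sf1  (Sf1 (Sf) sets flow on bond)
#3 stroke at Sf2  (source Sf2 imposes f)
#0 stroke at J1  (C1 integral (e out))
#2 stroke at I1  (J1: bond 0 brought effort, rest push out)

#0 |J1
#1 |Sf1
#2 |I1
#3 |Sf2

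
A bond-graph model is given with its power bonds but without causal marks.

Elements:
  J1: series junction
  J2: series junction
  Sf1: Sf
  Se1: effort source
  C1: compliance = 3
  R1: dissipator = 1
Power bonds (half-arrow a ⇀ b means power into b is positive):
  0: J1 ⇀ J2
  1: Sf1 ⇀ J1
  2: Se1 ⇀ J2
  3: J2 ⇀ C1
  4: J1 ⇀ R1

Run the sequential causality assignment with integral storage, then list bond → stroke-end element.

β1 →Sf1  (Sf1 fixes flow; stroke at Sf1)
β2 →J2  (Se1 (Se) sets effort on bond)
β0 →J1  (J1: bond 1 brought flow, rest push out)
β4 →J1  (common-f at J1 fixed by 1)
β3 →J2  (J2: bond 0 brought flow, rest push out)

β0 stroke at J1
β1 stroke at Sf1
β2 stroke at J2
β3 stroke at J2
β4 stroke at J1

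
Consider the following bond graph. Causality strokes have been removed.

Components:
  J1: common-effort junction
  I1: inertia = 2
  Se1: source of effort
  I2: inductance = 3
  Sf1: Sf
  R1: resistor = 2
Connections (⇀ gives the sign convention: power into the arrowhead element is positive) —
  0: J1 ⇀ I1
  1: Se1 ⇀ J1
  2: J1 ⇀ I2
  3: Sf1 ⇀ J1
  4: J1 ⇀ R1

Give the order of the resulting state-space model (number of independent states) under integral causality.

2  (I1, I2 all integral)

β1 |J1  (source Se1 imposes e)
β3 |Sf1  (Sf1 fixes flow; stroke at Sf1)
β0 |I1  (J1: bond 1 brought effort, rest push out)
β2 |I2  (J1 effort already set via bond 1)
β4 |R1  (J1: bond 1 brought effort, rest push out)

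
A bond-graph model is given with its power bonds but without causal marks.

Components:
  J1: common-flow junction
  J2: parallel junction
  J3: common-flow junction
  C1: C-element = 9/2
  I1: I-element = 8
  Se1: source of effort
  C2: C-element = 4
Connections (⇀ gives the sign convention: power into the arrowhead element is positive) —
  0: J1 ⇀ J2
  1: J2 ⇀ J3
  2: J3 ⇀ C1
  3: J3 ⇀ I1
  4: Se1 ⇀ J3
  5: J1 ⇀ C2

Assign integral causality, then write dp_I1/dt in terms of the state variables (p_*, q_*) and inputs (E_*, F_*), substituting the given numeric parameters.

dp_I1/dt = E_Se1 - 2*q_C1/9 - q_C2/4

#4 stroke at J3  (source Se1 imposes e)
#2 stroke at J3  (C1: C, integral causality)
#3 stroke at I1  (I1 integral (f out))
#1 stroke at J3  (1-jn J3 has f-setter on 3)
#0 stroke at J2  (closing 0-jn rule on J2)
#5 stroke at J1  (J1 flow already set via bond 0)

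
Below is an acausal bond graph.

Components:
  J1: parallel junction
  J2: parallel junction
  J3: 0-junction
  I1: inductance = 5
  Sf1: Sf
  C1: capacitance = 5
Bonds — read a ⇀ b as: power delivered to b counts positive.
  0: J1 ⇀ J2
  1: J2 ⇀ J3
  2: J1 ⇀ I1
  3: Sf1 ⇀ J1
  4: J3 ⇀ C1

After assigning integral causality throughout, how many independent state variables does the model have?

2  (C1, I1 all integral)

bond 3 stroke at Sf1  (source Sf1 imposes f)
bond 2 stroke at I1  (I1: I, integral causality)
bond 0 stroke at J1  (only one effort-in slot at J1)
bond 1 stroke at J2  (J2 needs exactly one e-in)
bond 4 stroke at J3  (only one effort-in slot at J3)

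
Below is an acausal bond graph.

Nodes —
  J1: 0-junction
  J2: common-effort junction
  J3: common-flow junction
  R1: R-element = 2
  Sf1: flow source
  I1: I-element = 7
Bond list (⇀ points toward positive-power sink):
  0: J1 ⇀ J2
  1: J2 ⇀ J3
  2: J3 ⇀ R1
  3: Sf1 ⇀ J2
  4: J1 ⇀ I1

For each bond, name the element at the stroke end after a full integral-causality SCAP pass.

b0 |J1
b1 |J2
b2 |J3
b3 |Sf1
b4 |I1

β3 stroke→Sf1  (Sf1 (Sf) sets flow on bond)
β4 stroke→I1  (I1 outputs flow p/I1)
β0 stroke→J1  (J1 needs exactly one e-in)
β1 stroke→J2  (J2 needs exactly one e-in)
β2 stroke→J3  (J3: bond 1 brought flow, rest push out)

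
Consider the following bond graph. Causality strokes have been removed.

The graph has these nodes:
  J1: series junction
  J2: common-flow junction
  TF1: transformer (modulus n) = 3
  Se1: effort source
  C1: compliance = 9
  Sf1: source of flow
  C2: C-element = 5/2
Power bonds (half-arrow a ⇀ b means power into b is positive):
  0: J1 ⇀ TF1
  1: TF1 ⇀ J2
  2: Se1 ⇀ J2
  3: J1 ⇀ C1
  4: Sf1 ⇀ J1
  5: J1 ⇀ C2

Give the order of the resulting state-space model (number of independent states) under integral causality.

2  (C1, C2 all integral)

#2 stroke at J2  (Se1: effort source, stroke at far end)
#4 stroke at Sf1  (Sf1 (Sf) sets flow on bond)
#0 stroke at J1  (J1 flow already set via bond 4)
#3 stroke at J1  (J1: bond 4 brought flow, rest push out)
#5 stroke at J1  (common-f at J1 fixed by 4)
#1 stroke at TF1  (J2: last free bond brings flow in)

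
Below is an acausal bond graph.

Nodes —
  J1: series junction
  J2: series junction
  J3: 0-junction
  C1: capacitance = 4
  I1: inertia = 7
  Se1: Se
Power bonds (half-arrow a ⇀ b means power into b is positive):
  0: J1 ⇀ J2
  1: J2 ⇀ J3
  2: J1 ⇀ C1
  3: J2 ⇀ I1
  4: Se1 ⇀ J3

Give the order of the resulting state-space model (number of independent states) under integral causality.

2  (C1, I1 all integral)

bond 4 stroke→J3  (source Se1 imposes e)
bond 1 stroke→J2  (J3 effort already set via bond 4)
bond 2 stroke→J1  (C1: C, integral causality)
bond 0 stroke→J2  (only one flow-in slot at J1)
bond 3 stroke→I1  (J2: last free bond brings flow in)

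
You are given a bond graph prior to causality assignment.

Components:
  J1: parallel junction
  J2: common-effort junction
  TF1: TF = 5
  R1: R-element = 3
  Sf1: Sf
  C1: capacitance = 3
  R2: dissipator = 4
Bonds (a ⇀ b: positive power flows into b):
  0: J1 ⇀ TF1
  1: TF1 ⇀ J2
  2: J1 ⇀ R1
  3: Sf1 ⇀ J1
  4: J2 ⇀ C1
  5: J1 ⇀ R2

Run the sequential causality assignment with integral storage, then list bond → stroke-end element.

bond 0 →J1
bond 1 →TF1
bond 2 →R1
bond 3 →Sf1
bond 4 →J2
bond 5 →R2

β3 stroke at Sf1  (Sf1: flow source, stroke at near end)
β4 stroke at J2  (C1 integral (e out))
β1 stroke at TF1  (common-e at J2 fixed by 4)
β0 stroke at J1  (TF1: transformer flips bond 1)
β2 stroke at R1  (0-jn J1 has e-setter on 0)
β5 stroke at R2  (common-e at J1 fixed by 0)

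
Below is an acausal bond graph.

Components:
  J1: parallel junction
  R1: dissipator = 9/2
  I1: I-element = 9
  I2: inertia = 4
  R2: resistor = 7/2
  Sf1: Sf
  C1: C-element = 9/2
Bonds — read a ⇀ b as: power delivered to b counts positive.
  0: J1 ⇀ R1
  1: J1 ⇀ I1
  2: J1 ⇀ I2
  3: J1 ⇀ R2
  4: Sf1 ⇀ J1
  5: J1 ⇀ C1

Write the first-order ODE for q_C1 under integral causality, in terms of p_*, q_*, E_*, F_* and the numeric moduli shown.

bond 4 stroke at Sf1  (Sf1: flow source, stroke at near end)
bond 1 stroke at I1  (I1: I, integral causality)
bond 2 stroke at I2  (I2: I, integral causality)
bond 5 stroke at J1  (C1 outputs effort q/C1)
bond 0 stroke at R1  (J1: bond 5 brought effort, rest push out)
bond 3 stroke at R2  (0-jn J1 has e-setter on 5)

dq_C1/dt = F_Sf1 - p_I1/9 - p_I2/4 - 64*q_C1/567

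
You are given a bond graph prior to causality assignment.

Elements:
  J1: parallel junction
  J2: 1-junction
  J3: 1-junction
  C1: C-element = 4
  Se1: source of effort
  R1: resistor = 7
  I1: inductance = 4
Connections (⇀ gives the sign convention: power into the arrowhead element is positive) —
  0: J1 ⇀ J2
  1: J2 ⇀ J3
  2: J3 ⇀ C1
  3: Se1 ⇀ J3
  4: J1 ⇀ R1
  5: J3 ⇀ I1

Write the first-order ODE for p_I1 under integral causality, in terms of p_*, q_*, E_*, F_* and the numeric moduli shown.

b3 →J3  (Se1: effort source, stroke at far end)
b2 →J3  (C1: C, integral causality)
b5 →I1  (I1 outputs flow p/I1)
b1 →J3  (J3: bond 5 brought flow, rest push out)
b0 →J2  (J2 flow already set via bond 1)
b4 →J1  (closing 0-jn rule on J1)

dp_I1/dt = E_Se1 - 7*p_I1/4 - q_C1/4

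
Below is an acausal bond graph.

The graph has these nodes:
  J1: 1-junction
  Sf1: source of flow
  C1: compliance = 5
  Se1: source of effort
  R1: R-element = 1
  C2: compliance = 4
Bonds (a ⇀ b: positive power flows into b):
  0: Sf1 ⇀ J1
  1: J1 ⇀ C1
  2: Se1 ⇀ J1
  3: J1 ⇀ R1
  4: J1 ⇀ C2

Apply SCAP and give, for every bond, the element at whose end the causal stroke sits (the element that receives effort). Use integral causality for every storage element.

bond 0 stroke→Sf1  (Sf1: flow source, stroke at near end)
bond 2 stroke→J1  (Se1: effort source, stroke at far end)
bond 1 stroke→J1  (J1: bond 0 brought flow, rest push out)
bond 3 stroke→J1  (J1: bond 0 brought flow, rest push out)
bond 4 stroke→J1  (J1: bond 0 brought flow, rest push out)

bond 0 →Sf1
bond 1 →J1
bond 2 →J1
bond 3 →J1
bond 4 →J1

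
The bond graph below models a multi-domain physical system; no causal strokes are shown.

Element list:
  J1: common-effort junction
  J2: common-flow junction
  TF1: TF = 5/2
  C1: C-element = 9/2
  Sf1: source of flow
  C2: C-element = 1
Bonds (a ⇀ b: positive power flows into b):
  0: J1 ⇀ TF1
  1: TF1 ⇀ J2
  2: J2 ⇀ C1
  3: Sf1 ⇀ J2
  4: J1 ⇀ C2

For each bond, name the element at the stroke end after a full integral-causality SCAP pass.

#0 →TF1
#1 →J2
#2 →J2
#3 →Sf1
#4 →J1

b3 →Sf1  (Sf1: flow source, stroke at near end)
b1 →J2  (J2: bond 3 brought flow, rest push out)
b2 →J2  (J2: bond 3 brought flow, rest push out)
b0 →TF1  (through TF1, causality passes straight; one stroke at TF1)
b4 →J1  (J1 needs exactly one e-in)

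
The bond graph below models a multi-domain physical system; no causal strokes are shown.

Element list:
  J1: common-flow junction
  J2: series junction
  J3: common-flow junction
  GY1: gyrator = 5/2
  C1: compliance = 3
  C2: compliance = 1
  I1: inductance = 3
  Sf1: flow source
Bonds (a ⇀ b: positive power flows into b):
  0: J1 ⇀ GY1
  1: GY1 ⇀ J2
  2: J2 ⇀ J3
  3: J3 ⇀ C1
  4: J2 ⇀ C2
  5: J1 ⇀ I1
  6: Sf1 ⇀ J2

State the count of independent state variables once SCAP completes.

bond 6 →Sf1  (source Sf1 imposes f)
bond 1 →J2  (J2: bond 6 brought flow, rest push out)
bond 2 →J2  (1-jn J2 has f-setter on 6)
bond 4 →J2  (J2 flow already set via bond 6)
bond 3 →J3  (J3: bond 2 brought flow, rest push out)
bond 0 →J1  (GY GY1: same side as bond 1)
bond 5 →I1  (only one flow-in slot at J1)

3  (C1, C2, I1 all integral)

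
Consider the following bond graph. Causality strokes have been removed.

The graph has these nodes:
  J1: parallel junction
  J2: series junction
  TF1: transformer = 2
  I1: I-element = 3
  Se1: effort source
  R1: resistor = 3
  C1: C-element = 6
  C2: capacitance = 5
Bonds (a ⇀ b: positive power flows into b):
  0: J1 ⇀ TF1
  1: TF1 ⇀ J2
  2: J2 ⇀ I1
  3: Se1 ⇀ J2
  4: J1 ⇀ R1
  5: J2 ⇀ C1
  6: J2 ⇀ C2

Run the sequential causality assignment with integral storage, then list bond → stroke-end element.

b0 stroke→TF1
b1 stroke→J2
b2 stroke→I1
b3 stroke→J2
b4 stroke→J1
b5 stroke→J2
b6 stroke→J2

#3 stroke at J2  (Se1 fixes effort; stroke away)
#2 stroke at I1  (I1 integral (f out))
#1 stroke at J2  (J2: bond 2 brought flow, rest push out)
#5 stroke at J2  (1-jn J2 has f-setter on 2)
#6 stroke at J2  (1-jn J2 has f-setter on 2)
#0 stroke at TF1  (through TF1, causality passes straight; one stroke at TF1)
#4 stroke at J1  (J1 needs exactly one e-in)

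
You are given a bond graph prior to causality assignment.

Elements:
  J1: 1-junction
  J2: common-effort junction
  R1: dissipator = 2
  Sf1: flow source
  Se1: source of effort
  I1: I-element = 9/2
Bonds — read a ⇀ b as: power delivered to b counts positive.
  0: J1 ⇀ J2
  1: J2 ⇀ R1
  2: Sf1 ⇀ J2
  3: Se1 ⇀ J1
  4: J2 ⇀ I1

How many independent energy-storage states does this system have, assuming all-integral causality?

1  (I1 all integral)

bond 2 stroke→Sf1  (Sf1 fixes flow; stroke at Sf1)
bond 3 stroke→J1  (Se1 fixes effort; stroke away)
bond 0 stroke→J2  (J1: last free bond brings flow in)
bond 1 stroke→R1  (common-e at J2 fixed by 0)
bond 4 stroke→I1  (J2: bond 0 brought effort, rest push out)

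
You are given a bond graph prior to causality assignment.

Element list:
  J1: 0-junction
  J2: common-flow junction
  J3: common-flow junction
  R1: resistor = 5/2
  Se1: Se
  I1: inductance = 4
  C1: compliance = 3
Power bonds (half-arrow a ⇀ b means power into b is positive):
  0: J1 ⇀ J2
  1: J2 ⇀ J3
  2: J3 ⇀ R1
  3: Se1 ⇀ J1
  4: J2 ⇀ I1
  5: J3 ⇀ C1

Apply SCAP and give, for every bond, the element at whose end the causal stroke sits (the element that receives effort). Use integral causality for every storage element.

b3 stroke→J1  (Se1 (Se) sets effort on bond)
b0 stroke→J2  (0-jn J1 has e-setter on 3)
b4 stroke→I1  (I1 integral (f out))
b1 stroke→J2  (common-f at J2 fixed by 4)
b2 stroke→J3  (J3: bond 1 brought flow, rest push out)
b5 stroke→J3  (common-f at J3 fixed by 1)

β0 |J2
β1 |J2
β2 |J3
β3 |J1
β4 |I1
β5 |J3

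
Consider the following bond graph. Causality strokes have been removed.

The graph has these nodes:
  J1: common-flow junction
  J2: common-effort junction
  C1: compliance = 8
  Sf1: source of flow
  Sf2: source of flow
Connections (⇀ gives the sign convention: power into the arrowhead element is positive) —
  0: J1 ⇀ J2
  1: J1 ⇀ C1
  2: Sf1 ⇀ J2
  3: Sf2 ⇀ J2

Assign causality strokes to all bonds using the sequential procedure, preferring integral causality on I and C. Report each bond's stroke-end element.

b2 |Sf1  (Sf1 (Sf) sets flow on bond)
b3 |Sf2  (Sf2 fixes flow; stroke at Sf2)
b0 |J2  (only one effort-in slot at J2)
b1 |J1  (common-f at J1 fixed by 0)

b0 stroke→J2
b1 stroke→J1
b2 stroke→Sf1
b3 stroke→Sf2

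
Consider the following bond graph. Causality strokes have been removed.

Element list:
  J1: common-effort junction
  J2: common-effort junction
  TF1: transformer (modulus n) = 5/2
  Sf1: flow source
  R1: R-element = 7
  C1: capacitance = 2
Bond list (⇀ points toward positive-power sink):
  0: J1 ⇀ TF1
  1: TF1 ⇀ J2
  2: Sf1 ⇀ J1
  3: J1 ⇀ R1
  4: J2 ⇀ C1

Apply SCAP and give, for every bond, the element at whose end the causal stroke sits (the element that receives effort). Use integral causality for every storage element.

bond 2 stroke at Sf1  (source Sf1 imposes f)
bond 4 stroke at J2  (C1 outputs effort q/C1)
bond 1 stroke at TF1  (J2 effort already set via bond 4)
bond 0 stroke at J1  (TF TF1: opposite of bond 1)
bond 3 stroke at R1  (J1: bond 0 brought effort, rest push out)

bond 0 |J1
bond 1 |TF1
bond 2 |Sf1
bond 3 |R1
bond 4 |J2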